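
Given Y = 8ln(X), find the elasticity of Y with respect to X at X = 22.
Elasticity = 1/ln(22) ≈ 0.3235

Elasticity = (dY/dX) · (X/Y)

dY/dX = 8/X
At X = 22: dY/dX = 4/11, Y = 8·ln(22)

Elasticity = (4/11) · (22 / (8·ln(22))) = 1/ln(22) ≈ 0.3235

Interpretation: for a small percentage change in X, the percentage change in Y is approximately 0.32 times as large.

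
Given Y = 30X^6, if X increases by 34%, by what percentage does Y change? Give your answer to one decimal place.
478.9%

For Y = 30X^6:
If X → X(1 + 0.34)
Then Y → Y · (1 + 0.34)^6
     ≈ Y · 5.7893

Percentage change = ((1 + 0.34)^6 − 1) × 100% ≈ 478.9%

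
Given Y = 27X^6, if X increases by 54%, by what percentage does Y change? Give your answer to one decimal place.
1233.9%

For Y = 27X^6:
If X → X(1 + 0.54)
Then Y → Y · (1 + 0.54)^6
     ≈ Y · 13.3390

Percentage change = ((1 + 0.54)^6 − 1) × 100% ≈ 1233.9%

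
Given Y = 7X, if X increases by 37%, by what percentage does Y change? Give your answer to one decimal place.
37.0%

For Y = 7X:
If X → X(1 + 0.37)
Then Y → Y · (1 + 0.37)^1
     = Y · 1.3700

Percentage change = ((1 + 0.37)^1 − 1) × 100% = 37.0%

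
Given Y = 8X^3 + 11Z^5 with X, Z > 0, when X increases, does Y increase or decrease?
Y increases

Taking the partial derivative:
∂Y/∂X = 24X^2

∂Y/∂X = 24X^2 > 0 (assuming positive values)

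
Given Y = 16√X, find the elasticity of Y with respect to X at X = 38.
Elasticity = 1/2

Elasticity = (dY/dX) · (X/Y)

dY/dX = 8/√X
At X = 38: dY/dX = 4·√38/19, Y = 16·√38

Elasticity = (4·√38/19) · (38 / (16·√38)) = 1/2

Interpretation: for a small percentage change in X, the percentage change in Y is approximately 0.50 times as large.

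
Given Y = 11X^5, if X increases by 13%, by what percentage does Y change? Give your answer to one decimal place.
84.2%

For Y = 11X^5:
If X → X(1 + 0.13)
Then Y → Y · (1 + 0.13)^5
     ≈ Y · 1.8424

Percentage change = ((1 + 0.13)^5 − 1) × 100% ≈ 84.2%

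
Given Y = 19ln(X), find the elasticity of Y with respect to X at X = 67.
Elasticity = 1/ln(67) ≈ 0.2378

Elasticity = (dY/dX) · (X/Y)

dY/dX = 19/X
At X = 67: dY/dX = 19/67, Y = 19·ln(67)

Elasticity = (19/67) · (67 / (19·ln(67))) = 1/ln(67) ≈ 0.2378

Interpretation: for a small percentage change in X, the percentage change in Y is approximately 0.24 times as large.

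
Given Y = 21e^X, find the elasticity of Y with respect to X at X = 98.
Elasticity = 98

Elasticity = (dY/dX) · (X/Y)

dY/dX = 21·e^X
At X = 98: dY/dX = 21·e^98, Y = 21·e^98

Elasticity = (21·e^98) · (98 / (21·e^98)) = 98

Interpretation: for a small percentage change in X, the percentage change in Y is approximately 98.00 times as large.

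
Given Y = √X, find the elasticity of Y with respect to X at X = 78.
Elasticity = 1/2

Elasticity = (dY/dX) · (X/Y)

dY/dX = 1/(2·√X)
At X = 78: dY/dX = √78/156, Y = √78

Elasticity = (√78/156) · (78 / (√78)) = 1/2

Interpretation: for a small percentage change in X, the percentage change in Y is approximately 0.50 times as large.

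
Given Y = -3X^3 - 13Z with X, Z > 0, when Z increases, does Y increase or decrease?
Y decreases

Taking the partial derivative:
∂Y/∂Z = -13

∂Y/∂Z = -13 < 0 (assuming positive values)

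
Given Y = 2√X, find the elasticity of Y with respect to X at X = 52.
Elasticity = 1/2

Elasticity = (dY/dX) · (X/Y)

dY/dX = 1/√X
At X = 52: dY/dX = √13/26, Y = 4·√13

Elasticity = (√13/26) · (52 / (4·√13)) = 1/2

Interpretation: for a small percentage change in X, the percentage change in Y is approximately 0.50 times as large.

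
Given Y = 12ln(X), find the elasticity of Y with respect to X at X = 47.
Elasticity = 1/ln(47) ≈ 0.2597

Elasticity = (dY/dX) · (X/Y)

dY/dX = 12/X
At X = 47: dY/dX = 12/47, Y = 12·ln(47)

Elasticity = (12/47) · (47 / (12·ln(47))) = 1/ln(47) ≈ 0.2597

Interpretation: for a small percentage change in X, the percentage change in Y is approximately 0.26 times as large.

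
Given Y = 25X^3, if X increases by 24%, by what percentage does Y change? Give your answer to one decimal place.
90.7%

For Y = 25X^3:
If X → X(1 + 0.24)
Then Y → Y · (1 + 0.24)^3
     ≈ Y · 1.9066

Percentage change = ((1 + 0.24)^3 − 1) × 100% ≈ 90.7%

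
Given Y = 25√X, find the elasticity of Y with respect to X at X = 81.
Elasticity = 1/2

Elasticity = (dY/dX) · (X/Y)

dY/dX = 25/(2·√X)
At X = 81: dY/dX = 25/18, Y = 225

Elasticity = (25/18) · (81 / 225) = 1/2

Interpretation: for a small percentage change in X, the percentage change in Y is approximately 0.50 times as large.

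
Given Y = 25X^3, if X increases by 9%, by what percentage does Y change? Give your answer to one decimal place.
29.5%

For Y = 25X^3:
If X → X(1 + 0.09)
Then Y → Y · (1 + 0.09)^3
     ≈ Y · 1.2950

Percentage change = ((1 + 0.09)^3 − 1) × 100% ≈ 29.5%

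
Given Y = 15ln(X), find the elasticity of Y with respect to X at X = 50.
Elasticity = 1/ln(50) ≈ 0.2556

Elasticity = (dY/dX) · (X/Y)

dY/dX = 15/X
At X = 50: dY/dX = 3/10, Y = 15·ln(50)

Elasticity = (3/10) · (50 / (15·ln(50))) = 1/ln(50) ≈ 0.2556

Interpretation: for a small percentage change in X, the percentage change in Y is approximately 0.26 times as large.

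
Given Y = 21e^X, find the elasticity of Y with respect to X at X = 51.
Elasticity = 51

Elasticity = (dY/dX) · (X/Y)

dY/dX = 21·e^X
At X = 51: dY/dX = 21·e^51, Y = 21·e^51

Elasticity = (21·e^51) · (51 / (21·e^51)) = 51

Interpretation: for a small percentage change in X, the percentage change in Y is approximately 51.00 times as large.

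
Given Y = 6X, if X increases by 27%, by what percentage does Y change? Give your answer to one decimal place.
27.0%

For Y = 6X:
If X → X(1 + 0.27)
Then Y → Y · (1 + 0.27)^1
     = Y · 1.2700

Percentage change = ((1 + 0.27)^1 − 1) × 100% = 27.0%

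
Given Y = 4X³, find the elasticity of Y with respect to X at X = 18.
Elasticity = 3

Elasticity = (dY/dX) · (X/Y)

dY/dX = 12·X²
At X = 18: dY/dX = 3888, Y = 23328

Elasticity = 3888 · (18 / 23328) = 3

Interpretation: for a small percentage change in X, the percentage change in Y is approximately 3.00 times as large.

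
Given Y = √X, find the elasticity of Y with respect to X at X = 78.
Elasticity = 1/2

Elasticity = (dY/dX) · (X/Y)

dY/dX = 1/(2·√X)
At X = 78: dY/dX = √78/156, Y = √78

Elasticity = (√78/156) · (78 / (√78)) = 1/2

Interpretation: for a small percentage change in X, the percentage change in Y is approximately 0.50 times as large.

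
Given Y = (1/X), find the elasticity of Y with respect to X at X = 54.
Elasticity = -1

Elasticity = (dY/dX) · (X/Y)

dY/dX = -1/X²
At X = 54: dY/dX = -1/2916, Y = 1/54

Elasticity = (-1/2916) · (54 / (1/54)) = -1

Interpretation: for a small percentage change in X, the percentage change in Y is approximately -1.00 times as large.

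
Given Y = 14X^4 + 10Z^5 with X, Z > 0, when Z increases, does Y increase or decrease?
Y increases

Taking the partial derivative:
∂Y/∂Z = 50Z^4

∂Y/∂Z = 50Z^4 > 0 (assuming positive values)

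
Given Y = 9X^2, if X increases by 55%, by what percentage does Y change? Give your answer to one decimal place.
140.3%

For Y = 9X^2:
If X → X(1 + 0.55)
Then Y → Y · (1 + 0.55)^2
     = Y · 2.4025

Percentage change = ((1 + 0.55)^2 − 1) × 100% ≈ 140.3%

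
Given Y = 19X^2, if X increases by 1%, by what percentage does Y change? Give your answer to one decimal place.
2.0%

For Y = 19X^2:
If X → X(1 + 0.01)
Then Y → Y · (1 + 0.01)^2
     = Y · 1.0201

Percentage change = ((1 + 0.01)^2 − 1) × 100% ≈ 2.0%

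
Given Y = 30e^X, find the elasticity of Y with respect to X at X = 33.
Elasticity = 33

Elasticity = (dY/dX) · (X/Y)

dY/dX = 30·e^X
At X = 33: dY/dX = 30·e^33, Y = 30·e^33

Elasticity = (30·e^33) · (33 / (30·e^33)) = 33

Interpretation: for a small percentage change in X, the percentage change in Y is approximately 33.00 times as large.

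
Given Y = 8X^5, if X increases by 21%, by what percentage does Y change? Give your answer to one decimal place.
159.4%

For Y = 8X^5:
If X → X(1 + 0.21)
Then Y → Y · (1 + 0.21)^5
     ≈ Y · 2.5937

Percentage change = ((1 + 0.21)^5 − 1) × 100% ≈ 159.4%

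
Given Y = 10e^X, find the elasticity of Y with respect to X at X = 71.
Elasticity = 71

Elasticity = (dY/dX) · (X/Y)

dY/dX = 10·e^X
At X = 71: dY/dX = 10·e^71, Y = 10·e^71

Elasticity = (10·e^71) · (71 / (10·e^71)) = 71

Interpretation: for a small percentage change in X, the percentage change in Y is approximately 71.00 times as large.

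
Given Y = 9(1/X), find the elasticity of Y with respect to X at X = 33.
Elasticity = -1

Elasticity = (dY/dX) · (X/Y)

dY/dX = -9/X²
At X = 33: dY/dX = -1/121, Y = 3/11

Elasticity = (-1/121) · (33 / (3/11)) = -1

Interpretation: for a small percentage change in X, the percentage change in Y is approximately -1.00 times as large.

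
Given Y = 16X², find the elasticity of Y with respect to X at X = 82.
Elasticity = 2

Elasticity = (dY/dX) · (X/Y)

dY/dX = 32·X
At X = 82: dY/dX = 2624, Y = 107584

Elasticity = 2624 · (82 / 107584) = 2

Interpretation: for a small percentage change in X, the percentage change in Y is approximately 2.00 times as large.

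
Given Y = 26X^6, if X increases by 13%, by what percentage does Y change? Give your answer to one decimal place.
108.2%

For Y = 26X^6:
If X → X(1 + 0.13)
Then Y → Y · (1 + 0.13)^6
     ≈ Y · 2.0820

Percentage change = ((1 + 0.13)^6 − 1) × 100% ≈ 108.2%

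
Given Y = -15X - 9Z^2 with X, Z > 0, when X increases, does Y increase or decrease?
Y decreases

Taking the partial derivative:
∂Y/∂X = -15

∂Y/∂X = -15 < 0 (assuming positive values)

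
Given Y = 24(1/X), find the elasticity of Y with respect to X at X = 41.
Elasticity = -1

Elasticity = (dY/dX) · (X/Y)

dY/dX = -24/X²
At X = 41: dY/dX = -24/1681, Y = 24/41

Elasticity = (-24/1681) · (41 / (24/41)) = -1

Interpretation: for a small percentage change in X, the percentage change in Y is approximately -1.00 times as large.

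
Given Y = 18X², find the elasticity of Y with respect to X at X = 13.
Elasticity = 2

Elasticity = (dY/dX) · (X/Y)

dY/dX = 36·X
At X = 13: dY/dX = 468, Y = 3042

Elasticity = 468 · (13 / 3042) = 2

Interpretation: for a small percentage change in X, the percentage change in Y is approximately 2.00 times as large.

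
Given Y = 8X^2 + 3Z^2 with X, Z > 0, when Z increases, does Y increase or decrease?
Y increases

Taking the partial derivative:
∂Y/∂Z = 6Z

∂Y/∂Z = 6Z > 0 (assuming positive values)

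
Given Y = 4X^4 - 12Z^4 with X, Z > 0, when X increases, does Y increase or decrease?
Y increases

Taking the partial derivative:
∂Y/∂X = 16X^3

∂Y/∂X = 16X^3 > 0 (assuming positive values)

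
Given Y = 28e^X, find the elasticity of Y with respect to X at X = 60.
Elasticity = 60

Elasticity = (dY/dX) · (X/Y)

dY/dX = 28·e^X
At X = 60: dY/dX = 28·e^60, Y = 28·e^60

Elasticity = (28·e^60) · (60 / (28·e^60)) = 60

Interpretation: for a small percentage change in X, the percentage change in Y is approximately 60.00 times as large.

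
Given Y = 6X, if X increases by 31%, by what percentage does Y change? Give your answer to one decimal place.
31.0%

For Y = 6X:
If X → X(1 + 0.31)
Then Y → Y · (1 + 0.31)^1
     = Y · 1.3100

Percentage change = ((1 + 0.31)^1 − 1) × 100% = 31.0%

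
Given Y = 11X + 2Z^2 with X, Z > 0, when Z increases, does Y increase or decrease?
Y increases

Taking the partial derivative:
∂Y/∂Z = 4Z

∂Y/∂Z = 4Z > 0 (assuming positive values)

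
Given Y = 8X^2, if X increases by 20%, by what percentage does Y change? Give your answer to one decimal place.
44.0%

For Y = 8X^2:
If X → X(1 + 0.2)
Then Y → Y · (1 + 0.2)^2
     = Y · 1.4400

Percentage change = ((1 + 0.2)^2 − 1) × 100% = 44.0%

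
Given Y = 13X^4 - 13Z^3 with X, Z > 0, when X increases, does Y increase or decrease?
Y increases

Taking the partial derivative:
∂Y/∂X = 52X^3

∂Y/∂X = 52X^3 > 0 (assuming positive values)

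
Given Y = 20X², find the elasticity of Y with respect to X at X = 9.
Elasticity = 2

Elasticity = (dY/dX) · (X/Y)

dY/dX = 40·X
At X = 9: dY/dX = 360, Y = 1620

Elasticity = 360 · (9 / 1620) = 2

Interpretation: for a small percentage change in X, the percentage change in Y is approximately 2.00 times as large.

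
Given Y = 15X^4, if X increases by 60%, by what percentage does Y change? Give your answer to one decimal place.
555.4%

For Y = 15X^4:
If X → X(1 + 0.6)
Then Y → Y · (1 + 0.6)^4
     = Y · 6.5536

Percentage change = ((1 + 0.6)^4 − 1) × 100% ≈ 555.4%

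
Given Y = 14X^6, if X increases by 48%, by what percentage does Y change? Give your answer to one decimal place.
950.9%

For Y = 14X^6:
If X → X(1 + 0.48)
Then Y → Y · (1 + 0.48)^6
     ≈ Y · 10.5092

Percentage change = ((1 + 0.48)^6 − 1) × 100% ≈ 950.9%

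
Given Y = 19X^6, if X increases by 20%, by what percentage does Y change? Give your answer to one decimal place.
198.6%

For Y = 19X^6:
If X → X(1 + 0.2)
Then Y → Y · (1 + 0.2)^6
     ≈ Y · 2.9860

Percentage change = ((1 + 0.2)^6 − 1) × 100% ≈ 198.6%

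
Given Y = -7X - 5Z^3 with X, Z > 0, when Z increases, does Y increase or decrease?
Y decreases

Taking the partial derivative:
∂Y/∂Z = -15Z^2

∂Y/∂Z = -15Z^2 < 0 (assuming positive values)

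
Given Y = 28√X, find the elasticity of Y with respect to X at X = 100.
Elasticity = 1/2

Elasticity = (dY/dX) · (X/Y)

dY/dX = 14/√X
At X = 100: dY/dX = 7/5, Y = 280

Elasticity = (7/5) · (100 / 280) = 1/2

Interpretation: for a small percentage change in X, the percentage change in Y is approximately 0.50 times as large.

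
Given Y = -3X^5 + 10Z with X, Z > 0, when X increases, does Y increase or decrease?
Y decreases

Taking the partial derivative:
∂Y/∂X = -15X^4

∂Y/∂X = -15X^4 < 0 (assuming positive values)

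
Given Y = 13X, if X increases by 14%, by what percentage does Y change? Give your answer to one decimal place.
14.0%

For Y = 13X:
If X → X(1 + 0.14)
Then Y → Y · (1 + 0.14)^1
     = Y · 1.1400

Percentage change = ((1 + 0.14)^1 − 1) × 100% = 14.0%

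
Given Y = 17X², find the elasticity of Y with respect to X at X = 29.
Elasticity = 2

Elasticity = (dY/dX) · (X/Y)

dY/dX = 34·X
At X = 29: dY/dX = 986, Y = 14297

Elasticity = 986 · (29 / 14297) = 2

Interpretation: for a small percentage change in X, the percentage change in Y is approximately 2.00 times as large.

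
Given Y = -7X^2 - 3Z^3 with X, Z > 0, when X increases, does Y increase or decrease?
Y decreases

Taking the partial derivative:
∂Y/∂X = -14X

∂Y/∂X = -14X < 0 (assuming positive values)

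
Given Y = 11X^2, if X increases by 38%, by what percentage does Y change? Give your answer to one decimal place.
90.4%

For Y = 11X^2:
If X → X(1 + 0.38)
Then Y → Y · (1 + 0.38)^2
     = Y · 1.9044

Percentage change = ((1 + 0.38)^2 − 1) × 100% ≈ 90.4%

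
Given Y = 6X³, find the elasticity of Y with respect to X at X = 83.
Elasticity = 3

Elasticity = (dY/dX) · (X/Y)

dY/dX = 18·X²
At X = 83: dY/dX = 124002, Y = 3430722

Elasticity = 124002 · (83 / 3430722) = 3

Interpretation: for a small percentage change in X, the percentage change in Y is approximately 3.00 times as large.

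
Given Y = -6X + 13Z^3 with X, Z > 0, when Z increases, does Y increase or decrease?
Y increases

Taking the partial derivative:
∂Y/∂Z = 39Z^2

∂Y/∂Z = 39Z^2 > 0 (assuming positive values)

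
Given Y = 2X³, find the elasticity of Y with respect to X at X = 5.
Elasticity = 3

Elasticity = (dY/dX) · (X/Y)

dY/dX = 6·X²
At X = 5: dY/dX = 150, Y = 250

Elasticity = 150 · (5 / 250) = 3

Interpretation: for a small percentage change in X, the percentage change in Y is approximately 3.00 times as large.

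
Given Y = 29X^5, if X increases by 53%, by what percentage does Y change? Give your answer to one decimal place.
738.4%

For Y = 29X^5:
If X → X(1 + 0.53)
Then Y → Y · (1 + 0.53)^5
     ≈ Y · 8.3841

Percentage change = ((1 + 0.53)^5 − 1) × 100% ≈ 738.4%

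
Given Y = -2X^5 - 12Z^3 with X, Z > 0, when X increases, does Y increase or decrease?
Y decreases

Taking the partial derivative:
∂Y/∂X = -10X^4

∂Y/∂X = -10X^4 < 0 (assuming positive values)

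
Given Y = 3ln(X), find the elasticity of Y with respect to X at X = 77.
Elasticity = 1/ln(77) ≈ 0.2302

Elasticity = (dY/dX) · (X/Y)

dY/dX = 3/X
At X = 77: dY/dX = 3/77, Y = 3·ln(77)

Elasticity = (3/77) · (77 / (3·ln(77))) = 1/ln(77) ≈ 0.2302

Interpretation: for a small percentage change in X, the percentage change in Y is approximately 0.23 times as large.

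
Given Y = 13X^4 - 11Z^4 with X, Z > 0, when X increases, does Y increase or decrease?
Y increases

Taking the partial derivative:
∂Y/∂X = 52X^3

∂Y/∂X = 52X^3 > 0 (assuming positive values)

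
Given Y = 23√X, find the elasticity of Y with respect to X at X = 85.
Elasticity = 1/2

Elasticity = (dY/dX) · (X/Y)

dY/dX = 23/(2·√X)
At X = 85: dY/dX = 23·√85/170, Y = 23·√85

Elasticity = (23·√85/170) · (85 / (23·√85)) = 1/2

Interpretation: for a small percentage change in X, the percentage change in Y is approximately 0.50 times as large.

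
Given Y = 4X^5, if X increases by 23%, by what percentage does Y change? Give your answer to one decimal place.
181.5%

For Y = 4X^5:
If X → X(1 + 0.23)
Then Y → Y · (1 + 0.23)^5
     ≈ Y · 2.8153

Percentage change = ((1 + 0.23)^5 − 1) × 100% ≈ 181.5%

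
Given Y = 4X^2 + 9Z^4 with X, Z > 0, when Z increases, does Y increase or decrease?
Y increases

Taking the partial derivative:
∂Y/∂Z = 36Z^3

∂Y/∂Z = 36Z^3 > 0 (assuming positive values)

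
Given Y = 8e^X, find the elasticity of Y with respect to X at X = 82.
Elasticity = 82

Elasticity = (dY/dX) · (X/Y)

dY/dX = 8·e^X
At X = 82: dY/dX = 8·e^82, Y = 8·e^82

Elasticity = (8·e^82) · (82 / (8·e^82)) = 82

Interpretation: for a small percentage change in X, the percentage change in Y is approximately 82.00 times as large.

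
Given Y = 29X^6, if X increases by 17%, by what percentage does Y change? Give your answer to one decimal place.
156.5%

For Y = 29X^6:
If X → X(1 + 0.17)
Then Y → Y · (1 + 0.17)^6
     ≈ Y · 2.5652

Percentage change = ((1 + 0.17)^6 − 1) × 100% ≈ 156.5%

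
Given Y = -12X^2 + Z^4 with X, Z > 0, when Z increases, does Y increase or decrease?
Y increases

Taking the partial derivative:
∂Y/∂Z = 4Z^3

∂Y/∂Z = 4Z^3 > 0 (assuming positive values)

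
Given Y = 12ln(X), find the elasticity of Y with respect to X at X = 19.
Elasticity = 1/ln(19) ≈ 0.3396

Elasticity = (dY/dX) · (X/Y)

dY/dX = 12/X
At X = 19: dY/dX = 12/19, Y = 12·ln(19)

Elasticity = (12/19) · (19 / (12·ln(19))) = 1/ln(19) ≈ 0.3396

Interpretation: for a small percentage change in X, the percentage change in Y is approximately 0.34 times as large.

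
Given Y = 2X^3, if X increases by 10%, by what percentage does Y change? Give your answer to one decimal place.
33.1%

For Y = 2X^3:
If X → X(1 + 0.1)
Then Y → Y · (1 + 0.1)^3
     = Y · 1.3310

Percentage change = ((1 + 0.1)^3 − 1) × 100% = 33.1%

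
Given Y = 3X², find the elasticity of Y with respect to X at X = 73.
Elasticity = 2

Elasticity = (dY/dX) · (X/Y)

dY/dX = 6·X
At X = 73: dY/dX = 438, Y = 15987

Elasticity = 438 · (73 / 15987) = 2

Interpretation: for a small percentage change in X, the percentage change in Y is approximately 2.00 times as large.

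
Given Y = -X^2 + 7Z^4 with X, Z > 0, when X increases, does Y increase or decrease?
Y decreases

Taking the partial derivative:
∂Y/∂X = -2X

∂Y/∂X = -2X < 0 (assuming positive values)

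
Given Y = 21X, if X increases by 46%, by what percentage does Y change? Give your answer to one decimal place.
46.0%

For Y = 21X:
If X → X(1 + 0.46)
Then Y → Y · (1 + 0.46)^1
     = Y · 1.4600

Percentage change = ((1 + 0.46)^1 − 1) × 100% = 46.0%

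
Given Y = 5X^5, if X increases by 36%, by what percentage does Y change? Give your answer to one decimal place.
365.3%

For Y = 5X^5:
If X → X(1 + 0.36)
Then Y → Y · (1 + 0.36)^5
     ≈ Y · 4.6526

Percentage change = ((1 + 0.36)^5 − 1) × 100% ≈ 365.3%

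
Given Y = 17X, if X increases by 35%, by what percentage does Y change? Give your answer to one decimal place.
35.0%

For Y = 17X:
If X → X(1 + 0.35)
Then Y → Y · (1 + 0.35)^1
     = Y · 1.3500

Percentage change = ((1 + 0.35)^1 − 1) × 100% = 35.0%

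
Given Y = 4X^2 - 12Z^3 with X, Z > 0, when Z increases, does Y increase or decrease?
Y decreases

Taking the partial derivative:
∂Y/∂Z = -36Z^2

∂Y/∂Z = -36Z^2 < 0 (assuming positive values)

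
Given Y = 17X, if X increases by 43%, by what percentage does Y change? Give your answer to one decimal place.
43.0%

For Y = 17X:
If X → X(1 + 0.43)
Then Y → Y · (1 + 0.43)^1
     = Y · 1.4300

Percentage change = ((1 + 0.43)^1 − 1) × 100% = 43.0%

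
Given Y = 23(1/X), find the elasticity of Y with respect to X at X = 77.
Elasticity = -1

Elasticity = (dY/dX) · (X/Y)

dY/dX = -23/X²
At X = 77: dY/dX = -23/5929, Y = 23/77

Elasticity = (-23/5929) · (77 / (23/77)) = -1

Interpretation: for a small percentage change in X, the percentage change in Y is approximately -1.00 times as large.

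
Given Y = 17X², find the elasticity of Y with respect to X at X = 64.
Elasticity = 2

Elasticity = (dY/dX) · (X/Y)

dY/dX = 34·X
At X = 64: dY/dX = 2176, Y = 69632

Elasticity = 2176 · (64 / 69632) = 2

Interpretation: for a small percentage change in X, the percentage change in Y is approximately 2.00 times as large.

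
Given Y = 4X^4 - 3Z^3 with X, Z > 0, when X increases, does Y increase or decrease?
Y increases

Taking the partial derivative:
∂Y/∂X = 16X^3

∂Y/∂X = 16X^3 > 0 (assuming positive values)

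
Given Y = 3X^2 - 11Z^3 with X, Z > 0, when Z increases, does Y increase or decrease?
Y decreases

Taking the partial derivative:
∂Y/∂Z = -33Z^2

∂Y/∂Z = -33Z^2 < 0 (assuming positive values)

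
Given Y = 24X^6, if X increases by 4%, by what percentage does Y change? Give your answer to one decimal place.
26.5%

For Y = 24X^6:
If X → X(1 + 0.04)
Then Y → Y · (1 + 0.04)^6
     ≈ Y · 1.2653

Percentage change = ((1 + 0.04)^6 − 1) × 100% ≈ 26.5%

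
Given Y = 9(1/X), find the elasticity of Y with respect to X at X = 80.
Elasticity = -1

Elasticity = (dY/dX) · (X/Y)

dY/dX = -9/X²
At X = 80: dY/dX = -9/6400, Y = 9/80

Elasticity = (-9/6400) · (80 / (9/80)) = -1

Interpretation: for a small percentage change in X, the percentage change in Y is approximately -1.00 times as large.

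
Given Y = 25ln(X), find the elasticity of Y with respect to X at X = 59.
Elasticity = 1/ln(59) ≈ 0.2452

Elasticity = (dY/dX) · (X/Y)

dY/dX = 25/X
At X = 59: dY/dX = 25/59, Y = 25·ln(59)

Elasticity = (25/59) · (59 / (25·ln(59))) = 1/ln(59) ≈ 0.2452

Interpretation: for a small percentage change in X, the percentage change in Y is approximately 0.25 times as large.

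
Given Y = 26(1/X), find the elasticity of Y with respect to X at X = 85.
Elasticity = -1

Elasticity = (dY/dX) · (X/Y)

dY/dX = -26/X²
At X = 85: dY/dX = -26/7225, Y = 26/85

Elasticity = (-26/7225) · (85 / (26/85)) = -1

Interpretation: for a small percentage change in X, the percentage change in Y is approximately -1.00 times as large.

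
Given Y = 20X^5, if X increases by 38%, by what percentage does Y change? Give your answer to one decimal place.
400.5%

For Y = 20X^5:
If X → X(1 + 0.38)
Then Y → Y · (1 + 0.38)^5
     ≈ Y · 5.0049

Percentage change = ((1 + 0.38)^5 − 1) × 100% ≈ 400.5%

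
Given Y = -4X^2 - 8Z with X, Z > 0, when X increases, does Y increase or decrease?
Y decreases

Taking the partial derivative:
∂Y/∂X = -8X

∂Y/∂X = -8X < 0 (assuming positive values)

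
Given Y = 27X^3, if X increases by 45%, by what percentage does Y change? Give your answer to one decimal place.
204.9%

For Y = 27X^3:
If X → X(1 + 0.45)
Then Y → Y · (1 + 0.45)^3
     ≈ Y · 3.0486

Percentage change = ((1 + 0.45)^3 − 1) × 100% ≈ 204.9%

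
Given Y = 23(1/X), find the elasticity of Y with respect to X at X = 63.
Elasticity = -1

Elasticity = (dY/dX) · (X/Y)

dY/dX = -23/X²
At X = 63: dY/dX = -23/3969, Y = 23/63

Elasticity = (-23/3969) · (63 / (23/63)) = -1

Interpretation: for a small percentage change in X, the percentage change in Y is approximately -1.00 times as large.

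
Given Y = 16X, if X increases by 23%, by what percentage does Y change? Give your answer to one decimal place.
23.0%

For Y = 16X:
If X → X(1 + 0.23)
Then Y → Y · (1 + 0.23)^1
     = Y · 1.2300

Percentage change = ((1 + 0.23)^1 − 1) × 100% = 23.0%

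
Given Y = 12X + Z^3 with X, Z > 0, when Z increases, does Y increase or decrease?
Y increases

Taking the partial derivative:
∂Y/∂Z = 3Z^2

∂Y/∂Z = 3Z^2 > 0 (assuming positive values)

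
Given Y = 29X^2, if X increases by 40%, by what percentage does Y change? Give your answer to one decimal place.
96.0%

For Y = 29X^2:
If X → X(1 + 0.4)
Then Y → Y · (1 + 0.4)^2
     = Y · 1.9600

Percentage change = ((1 + 0.4)^2 − 1) × 100% = 96.0%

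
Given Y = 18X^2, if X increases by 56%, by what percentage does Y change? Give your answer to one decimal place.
143.4%

For Y = 18X^2:
If X → X(1 + 0.56)
Then Y → Y · (1 + 0.56)^2
     = Y · 2.4336

Percentage change = ((1 + 0.56)^2 − 1) × 100% ≈ 143.4%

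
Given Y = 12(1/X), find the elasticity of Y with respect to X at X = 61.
Elasticity = -1

Elasticity = (dY/dX) · (X/Y)

dY/dX = -12/X²
At X = 61: dY/dX = -12/3721, Y = 12/61

Elasticity = (-12/3721) · (61 / (12/61)) = -1

Interpretation: for a small percentage change in X, the percentage change in Y is approximately -1.00 times as large.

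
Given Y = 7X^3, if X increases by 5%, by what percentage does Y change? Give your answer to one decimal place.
15.8%

For Y = 7X^3:
If X → X(1 + 0.05)
Then Y → Y · (1 + 0.05)^3
     ≈ Y · 1.1576

Percentage change = ((1 + 0.05)^3 − 1) × 100% ≈ 15.8%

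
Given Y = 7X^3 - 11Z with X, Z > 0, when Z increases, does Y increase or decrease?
Y decreases

Taking the partial derivative:
∂Y/∂Z = -11

∂Y/∂Z = -11 < 0 (assuming positive values)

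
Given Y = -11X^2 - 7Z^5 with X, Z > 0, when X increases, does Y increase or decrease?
Y decreases

Taking the partial derivative:
∂Y/∂X = -22X

∂Y/∂X = -22X < 0 (assuming positive values)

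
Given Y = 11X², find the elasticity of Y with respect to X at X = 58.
Elasticity = 2

Elasticity = (dY/dX) · (X/Y)

dY/dX = 22·X
At X = 58: dY/dX = 1276, Y = 37004

Elasticity = 1276 · (58 / 37004) = 2

Interpretation: for a small percentage change in X, the percentage change in Y is approximately 2.00 times as large.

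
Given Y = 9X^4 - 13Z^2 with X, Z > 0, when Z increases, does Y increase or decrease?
Y decreases

Taking the partial derivative:
∂Y/∂Z = -26Z

∂Y/∂Z = -26Z < 0 (assuming positive values)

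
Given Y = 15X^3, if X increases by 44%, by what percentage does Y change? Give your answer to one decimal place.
198.6%

For Y = 15X^3:
If X → X(1 + 0.44)
Then Y → Y · (1 + 0.44)^3
     ≈ Y · 2.9860

Percentage change = ((1 + 0.44)^3 − 1) × 100% ≈ 198.6%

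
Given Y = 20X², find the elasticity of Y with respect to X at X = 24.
Elasticity = 2

Elasticity = (dY/dX) · (X/Y)

dY/dX = 40·X
At X = 24: dY/dX = 960, Y = 11520

Elasticity = 960 · (24 / 11520) = 2

Interpretation: for a small percentage change in X, the percentage change in Y is approximately 2.00 times as large.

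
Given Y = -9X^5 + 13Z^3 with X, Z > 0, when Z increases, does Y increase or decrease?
Y increases

Taking the partial derivative:
∂Y/∂Z = 39Z^2

∂Y/∂Z = 39Z^2 > 0 (assuming positive values)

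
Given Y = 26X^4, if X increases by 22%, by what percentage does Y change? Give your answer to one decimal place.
121.5%

For Y = 26X^4:
If X → X(1 + 0.22)
Then Y → Y · (1 + 0.22)^4
     ≈ Y · 2.2153

Percentage change = ((1 + 0.22)^4 − 1) × 100% ≈ 121.5%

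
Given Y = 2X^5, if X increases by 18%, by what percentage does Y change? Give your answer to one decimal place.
128.8%

For Y = 2X^5:
If X → X(1 + 0.18)
Then Y → Y · (1 + 0.18)^5
     ≈ Y · 2.2878

Percentage change = ((1 + 0.18)^5 − 1) × 100% ≈ 128.8%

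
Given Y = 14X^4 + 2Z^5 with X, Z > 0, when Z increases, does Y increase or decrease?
Y increases

Taking the partial derivative:
∂Y/∂Z = 10Z^4

∂Y/∂Z = 10Z^4 > 0 (assuming positive values)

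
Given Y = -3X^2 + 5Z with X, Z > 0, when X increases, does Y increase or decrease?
Y decreases

Taking the partial derivative:
∂Y/∂X = -6X

∂Y/∂X = -6X < 0 (assuming positive values)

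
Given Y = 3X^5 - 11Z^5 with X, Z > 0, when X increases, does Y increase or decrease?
Y increases

Taking the partial derivative:
∂Y/∂X = 15X^4

∂Y/∂X = 15X^4 > 0 (assuming positive values)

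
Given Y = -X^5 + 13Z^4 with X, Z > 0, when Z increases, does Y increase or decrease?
Y increases

Taking the partial derivative:
∂Y/∂Z = 52Z^3

∂Y/∂Z = 52Z^3 > 0 (assuming positive values)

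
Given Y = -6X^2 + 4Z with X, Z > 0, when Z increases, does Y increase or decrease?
Y increases

Taking the partial derivative:
∂Y/∂Z = 4

∂Y/∂Z = 4 > 0 (assuming positive values)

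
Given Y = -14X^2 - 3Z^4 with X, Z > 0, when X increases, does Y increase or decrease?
Y decreases

Taking the partial derivative:
∂Y/∂X = -28X

∂Y/∂X = -28X < 0 (assuming positive values)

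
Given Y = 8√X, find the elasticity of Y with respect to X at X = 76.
Elasticity = 1/2

Elasticity = (dY/dX) · (X/Y)

dY/dX = 4/√X
At X = 76: dY/dX = 2·√19/19, Y = 16·√19

Elasticity = (2·√19/19) · (76 / (16·√19)) = 1/2

Interpretation: for a small percentage change in X, the percentage change in Y is approximately 0.50 times as large.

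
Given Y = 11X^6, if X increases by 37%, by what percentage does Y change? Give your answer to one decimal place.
561.2%

For Y = 11X^6:
If X → X(1 + 0.37)
Then Y → Y · (1 + 0.37)^6
     ≈ Y · 6.6119

Percentage change = ((1 + 0.37)^6 − 1) × 100% ≈ 561.2%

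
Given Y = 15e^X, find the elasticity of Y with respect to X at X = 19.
Elasticity = 19

Elasticity = (dY/dX) · (X/Y)

dY/dX = 15·e^X
At X = 19: dY/dX = 15·e^19, Y = 15·e^19

Elasticity = (15·e^19) · (19 / (15·e^19)) = 19

Interpretation: for a small percentage change in X, the percentage change in Y is approximately 19.00 times as large.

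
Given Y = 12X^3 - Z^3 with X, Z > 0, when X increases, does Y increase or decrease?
Y increases

Taking the partial derivative:
∂Y/∂X = 36X^2

∂Y/∂X = 36X^2 > 0 (assuming positive values)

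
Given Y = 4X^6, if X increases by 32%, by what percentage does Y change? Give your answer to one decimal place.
429.0%

For Y = 4X^6:
If X → X(1 + 0.32)
Then Y → Y · (1 + 0.32)^6
     ≈ Y · 5.2899

Percentage change = ((1 + 0.32)^6 − 1) × 100% ≈ 429.0%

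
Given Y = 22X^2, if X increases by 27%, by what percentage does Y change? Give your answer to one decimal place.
61.3%

For Y = 22X^2:
If X → X(1 + 0.27)
Then Y → Y · (1 + 0.27)^2
     = Y · 1.6129

Percentage change = ((1 + 0.27)^2 − 1) × 100% ≈ 61.3%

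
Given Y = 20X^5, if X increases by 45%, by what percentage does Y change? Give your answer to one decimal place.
541.0%

For Y = 20X^5:
If X → X(1 + 0.45)
Then Y → Y · (1 + 0.45)^5
     ≈ Y · 6.4097

Percentage change = ((1 + 0.45)^5 − 1) × 100% ≈ 541.0%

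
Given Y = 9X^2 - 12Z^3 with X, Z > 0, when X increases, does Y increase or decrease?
Y increases

Taking the partial derivative:
∂Y/∂X = 18X

∂Y/∂X = 18X > 0 (assuming positive values)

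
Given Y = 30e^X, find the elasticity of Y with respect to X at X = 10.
Elasticity = 10

Elasticity = (dY/dX) · (X/Y)

dY/dX = 30·e^X
At X = 10: dY/dX = 30·e^10, Y = 30·e^10

Elasticity = (30·e^10) · (10 / (30·e^10)) = 10

Interpretation: for a small percentage change in X, the percentage change in Y is approximately 10.00 times as large.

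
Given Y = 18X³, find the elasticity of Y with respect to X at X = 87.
Elasticity = 3

Elasticity = (dY/dX) · (X/Y)

dY/dX = 54·X²
At X = 87: dY/dX = 408726, Y = 11853054

Elasticity = 408726 · (87 / 11853054) = 3

Interpretation: for a small percentage change in X, the percentage change in Y is approximately 3.00 times as large.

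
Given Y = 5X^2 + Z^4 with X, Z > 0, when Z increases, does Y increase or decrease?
Y increases

Taking the partial derivative:
∂Y/∂Z = 4Z^3

∂Y/∂Z = 4Z^3 > 0 (assuming positive values)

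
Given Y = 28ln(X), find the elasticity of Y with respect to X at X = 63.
Elasticity = 1/ln(63) ≈ 0.2414

Elasticity = (dY/dX) · (X/Y)

dY/dX = 28/X
At X = 63: dY/dX = 4/9, Y = 28·ln(63)

Elasticity = (4/9) · (63 / (28·ln(63))) = 1/ln(63) ≈ 0.2414

Interpretation: for a small percentage change in X, the percentage change in Y is approximately 0.24 times as large.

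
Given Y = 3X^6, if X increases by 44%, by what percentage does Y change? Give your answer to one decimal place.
791.6%

For Y = 3X^6:
If X → X(1 + 0.44)
Then Y → Y · (1 + 0.44)^6
     ≈ Y · 8.9161

Percentage change = ((1 + 0.44)^6 − 1) × 100% ≈ 791.6%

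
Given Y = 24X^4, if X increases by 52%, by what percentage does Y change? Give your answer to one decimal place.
433.8%

For Y = 24X^4:
If X → X(1 + 0.52)
Then Y → Y · (1 + 0.52)^4
     ≈ Y · 5.3379

Percentage change = ((1 + 0.52)^4 − 1) × 100% ≈ 433.8%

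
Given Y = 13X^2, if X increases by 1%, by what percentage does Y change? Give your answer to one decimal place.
2.0%

For Y = 13X^2:
If X → X(1 + 0.01)
Then Y → Y · (1 + 0.01)^2
     = Y · 1.0201

Percentage change = ((1 + 0.01)^2 − 1) × 100% ≈ 2.0%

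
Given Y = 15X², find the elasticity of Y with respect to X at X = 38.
Elasticity = 2

Elasticity = (dY/dX) · (X/Y)

dY/dX = 30·X
At X = 38: dY/dX = 1140, Y = 21660

Elasticity = 1140 · (38 / 21660) = 2

Interpretation: for a small percentage change in X, the percentage change in Y is approximately 2.00 times as large.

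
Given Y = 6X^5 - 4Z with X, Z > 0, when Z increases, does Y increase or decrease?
Y decreases

Taking the partial derivative:
∂Y/∂Z = -4

∂Y/∂Z = -4 < 0 (assuming positive values)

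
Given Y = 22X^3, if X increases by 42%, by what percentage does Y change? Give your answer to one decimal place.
186.3%

For Y = 22X^3:
If X → X(1 + 0.42)
Then Y → Y · (1 + 0.42)^3
     ≈ Y · 2.8633

Percentage change = ((1 + 0.42)^3 − 1) × 100% ≈ 186.3%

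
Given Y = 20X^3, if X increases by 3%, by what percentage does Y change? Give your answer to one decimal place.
9.3%

For Y = 20X^3:
If X → X(1 + 0.03)
Then Y → Y · (1 + 0.03)^3
     ≈ Y · 1.0927

Percentage change = ((1 + 0.03)^3 − 1) × 100% ≈ 9.3%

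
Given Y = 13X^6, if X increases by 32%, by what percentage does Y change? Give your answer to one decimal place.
429.0%

For Y = 13X^6:
If X → X(1 + 0.32)
Then Y → Y · (1 + 0.32)^6
     ≈ Y · 5.2899

Percentage change = ((1 + 0.32)^6 − 1) × 100% ≈ 429.0%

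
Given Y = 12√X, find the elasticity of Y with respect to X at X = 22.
Elasticity = 1/2

Elasticity = (dY/dX) · (X/Y)

dY/dX = 6/√X
At X = 22: dY/dX = 3·√22/11, Y = 12·√22

Elasticity = (3·√22/11) · (22 / (12·√22)) = 1/2

Interpretation: for a small percentage change in X, the percentage change in Y is approximately 0.50 times as large.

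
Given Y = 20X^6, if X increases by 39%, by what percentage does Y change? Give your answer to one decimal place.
621.3%

For Y = 20X^6:
If X → X(1 + 0.39)
Then Y → Y · (1 + 0.39)^6
     ≈ Y · 7.2125

Percentage change = ((1 + 0.39)^6 − 1) × 100% ≈ 621.3%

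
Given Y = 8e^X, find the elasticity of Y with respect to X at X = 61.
Elasticity = 61

Elasticity = (dY/dX) · (X/Y)

dY/dX = 8·e^X
At X = 61: dY/dX = 8·e^61, Y = 8·e^61

Elasticity = (8·e^61) · (61 / (8·e^61)) = 61

Interpretation: for a small percentage change in X, the percentage change in Y is approximately 61.00 times as large.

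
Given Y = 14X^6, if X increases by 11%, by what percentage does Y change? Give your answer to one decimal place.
87.0%

For Y = 14X^6:
If X → X(1 + 0.11)
Then Y → Y · (1 + 0.11)^6
     ≈ Y · 1.8704

Percentage change = ((1 + 0.11)^6 − 1) × 100% ≈ 87.0%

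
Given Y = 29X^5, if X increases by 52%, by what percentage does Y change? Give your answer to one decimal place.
711.4%

For Y = 29X^5:
If X → X(1 + 0.52)
Then Y → Y · (1 + 0.52)^5
     ≈ Y · 8.1137

Percentage change = ((1 + 0.52)^5 − 1) × 100% ≈ 711.4%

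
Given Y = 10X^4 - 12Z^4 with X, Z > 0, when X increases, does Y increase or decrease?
Y increases

Taking the partial derivative:
∂Y/∂X = 40X^3

∂Y/∂X = 40X^3 > 0 (assuming positive values)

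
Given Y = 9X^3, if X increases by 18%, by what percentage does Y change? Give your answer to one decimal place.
64.3%

For Y = 9X^3:
If X → X(1 + 0.18)
Then Y → Y · (1 + 0.18)^3
     ≈ Y · 1.6430

Percentage change = ((1 + 0.18)^3 − 1) × 100% ≈ 64.3%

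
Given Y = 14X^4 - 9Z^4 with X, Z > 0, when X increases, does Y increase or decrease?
Y increases

Taking the partial derivative:
∂Y/∂X = 56X^3

∂Y/∂X = 56X^3 > 0 (assuming positive values)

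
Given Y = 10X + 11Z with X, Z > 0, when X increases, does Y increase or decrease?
Y increases

Taking the partial derivative:
∂Y/∂X = 10

∂Y/∂X = 10 > 0 (assuming positive values)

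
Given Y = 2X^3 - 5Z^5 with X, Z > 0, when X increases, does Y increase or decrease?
Y increases

Taking the partial derivative:
∂Y/∂X = 6X^2

∂Y/∂X = 6X^2 > 0 (assuming positive values)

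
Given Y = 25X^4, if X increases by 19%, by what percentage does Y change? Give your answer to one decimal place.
100.5%

For Y = 25X^4:
If X → X(1 + 0.19)
Then Y → Y · (1 + 0.19)^4
     ≈ Y · 2.0053

Percentage change = ((1 + 0.19)^4 − 1) × 100% ≈ 100.5%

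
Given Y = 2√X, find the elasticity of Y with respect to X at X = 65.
Elasticity = 1/2

Elasticity = (dY/dX) · (X/Y)

dY/dX = 1/√X
At X = 65: dY/dX = √65/65, Y = 2·√65

Elasticity = (√65/65) · (65 / (2·√65)) = 1/2

Interpretation: for a small percentage change in X, the percentage change in Y is approximately 0.50 times as large.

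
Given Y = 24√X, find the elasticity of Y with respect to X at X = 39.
Elasticity = 1/2

Elasticity = (dY/dX) · (X/Y)

dY/dX = 12/√X
At X = 39: dY/dX = 4·√39/13, Y = 24·√39

Elasticity = (4·√39/13) · (39 / (24·√39)) = 1/2

Interpretation: for a small percentage change in X, the percentage change in Y is approximately 0.50 times as large.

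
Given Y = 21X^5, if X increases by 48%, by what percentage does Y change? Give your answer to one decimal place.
610.1%

For Y = 21X^5:
If X → X(1 + 0.48)
Then Y → Y · (1 + 0.48)^5
     ≈ Y · 7.1008

Percentage change = ((1 + 0.48)^5 − 1) × 100% ≈ 610.1%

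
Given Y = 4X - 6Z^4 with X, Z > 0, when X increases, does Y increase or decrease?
Y increases

Taking the partial derivative:
∂Y/∂X = 4

∂Y/∂X = 4 > 0 (assuming positive values)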